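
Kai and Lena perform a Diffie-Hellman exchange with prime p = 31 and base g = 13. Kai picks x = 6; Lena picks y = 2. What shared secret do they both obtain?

8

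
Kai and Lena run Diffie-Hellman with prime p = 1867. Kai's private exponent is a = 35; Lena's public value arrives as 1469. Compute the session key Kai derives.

Shared key K = 1469^35 mod 1867.
1469^1 ≡ 1469 (mod 1867)
1469^2 = (1469^1)^2 ≡ 1469^2 = 2157961 ≡ 1576 (mod 1867)
1469^4 = (1469^2)^2 ≡ 1576^2 = 2483776 ≡ 666 (mod 1867)
1469^8 = (1469^4)^2 ≡ 666^2 = 443556 ≡ 1077 (mod 1867)
1469^16 = (1469^8)^2 ≡ 1077^2 = 1159929 ≡ 522 (mod 1867)
1469^32 = (1469^16)^2 ≡ 522^2 = 272484 ≡ 1769 (mod 1867)
1469^35 = 1469^32 · 1469^2 · 1469^1 ≡ 1769 · 1576 · 1469 ≡ 1196 (mod 1867).

1196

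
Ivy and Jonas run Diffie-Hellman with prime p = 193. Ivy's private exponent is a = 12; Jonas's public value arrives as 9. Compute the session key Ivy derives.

192

Shared key K = 9^12 mod 193.
9^1 ≡ 9 (mod 193)
9^2 = (9^1)^2 ≡ 9^2 = 81 ≡ 81 (mod 193)
9^4 = (9^2)^2 ≡ 81^2 = 6561 ≡ 192 (mod 193)
9^8 = (9^4)^2 ≡ 192^2 = 36864 ≡ 1 (mod 193)
9^12 = 9^8 · 9^4 ≡ 1 · 192 ≡ 192 (mod 193).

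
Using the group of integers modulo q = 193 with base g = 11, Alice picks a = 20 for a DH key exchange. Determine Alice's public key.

Public value = 11^20 mod 193.
11^1 ≡ 11 (mod 193)
11^2 = (11^1)^2 ≡ 11^2 = 121 ≡ 121 (mod 193)
11^4 = (11^2)^2 ≡ 121^2 = 14641 ≡ 166 (mod 193)
11^8 = (11^4)^2 ≡ 166^2 = 27556 ≡ 150 (mod 193)
11^16 = (11^8)^2 ≡ 150^2 = 22500 ≡ 112 (mod 193)
11^20 = 11^16 · 11^4 ≡ 112 · 166 ≡ 64 (mod 193).

64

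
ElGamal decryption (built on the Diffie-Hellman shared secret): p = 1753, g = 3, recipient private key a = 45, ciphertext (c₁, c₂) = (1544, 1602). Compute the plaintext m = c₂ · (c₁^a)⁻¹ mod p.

1093

Shared mask s = c₁^a mod p = 1544^45 mod 1753.
1544^1 ≡ 1544 (mod 1753)
1544^2 = (1544^1)^2 ≡ 1544^2 = 2383936 ≡ 1609 (mod 1753)
1544^4 = (1544^2)^2 ≡ 1609^2 = 2588881 ≡ 1453 (mod 1753)
1544^8 = (1544^4)^2 ≡ 1453^2 = 2111209 ≡ 597 (mod 1753)
1544^16 = (1544^8)^2 ≡ 597^2 = 356409 ≡ 550 (mod 1753)
1544^32 = (1544^16)^2 ≡ 550^2 = 302500 ≡ 984 (mod 1753)
1544^45 = 1544^32 · 1544^8 · 1544^4 · 1544^1 ≡ 984 · 597 · 1453 · 1544 ≡ 141 (mod 1753).
So s = 141; s⁻¹ ≡ 1293 (mod 1753).
m = c₂ · s⁻¹ mod 1753 = 1602 · 1293 mod 1753 = 1093.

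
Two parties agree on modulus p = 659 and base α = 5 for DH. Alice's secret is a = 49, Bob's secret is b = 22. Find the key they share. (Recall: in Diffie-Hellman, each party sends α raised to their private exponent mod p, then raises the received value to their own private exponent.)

156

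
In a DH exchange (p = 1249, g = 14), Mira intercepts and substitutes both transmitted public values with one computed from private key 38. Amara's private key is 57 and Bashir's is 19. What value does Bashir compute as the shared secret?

422

Bashir receives Mira's public value M = 14^38 mod 1249 instead of the honest one.
14^1 ≡ 14 (mod 1249)
14^2 = (14^1)^2 ≡ 14^2 = 196 ≡ 196 (mod 1249)
14^4 = (14^2)^2 ≡ 196^2 = 38416 ≡ 946 (mod 1249)
14^8 = (14^4)^2 ≡ 946^2 = 894916 ≡ 632 (mod 1249)
14^16 = (14^8)^2 ≡ 632^2 = 399424 ≡ 993 (mod 1249)
14^32 = (14^16)^2 ≡ 993^2 = 986049 ≡ 588 (mod 1249)
14^38 = 14^32 · 14^4 · 14^2 ≡ 588 · 946 · 196 ≡ 647 (mod 1249).
So M = 647. Bashir computes K = M^19 mod 1249.
647^1 ≡ 647 (mod 1249)
647^2 = (647^1)^2 ≡ 647^2 = 418609 ≡ 194 (mod 1249)
647^4 = (647^2)^2 ≡ 194^2 = 37636 ≡ 166 (mod 1249)
647^8 = (647^4)^2 ≡ 166^2 = 27556 ≡ 78 (mod 1249)
647^16 = (647^8)^2 ≡ 78^2 = 6084 ≡ 1088 (mod 1249)
647^19 = 647^16 · 647^2 · 647^1 ≡ 1088 · 194 · 647 ≡ 422 (mod 1249).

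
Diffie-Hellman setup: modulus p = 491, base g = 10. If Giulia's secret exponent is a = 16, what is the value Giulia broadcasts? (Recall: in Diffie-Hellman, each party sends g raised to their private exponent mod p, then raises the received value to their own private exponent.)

Public value = 10^16 (mod 491).
10^1 ≡ 10 (mod 491)
10^2 = (10^1)^2 ≡ 10^2 = 100 ≡ 100 (mod 491)
10^4 = (10^2)^2 ≡ 100^2 = 10000 ≡ 180 (mod 491)
10^8 = (10^4)^2 ≡ 180^2 = 32400 ≡ 485 (mod 491)
10^16 = (10^8)^2 ≡ 485^2 = 235225 ≡ 36 (mod 491)

36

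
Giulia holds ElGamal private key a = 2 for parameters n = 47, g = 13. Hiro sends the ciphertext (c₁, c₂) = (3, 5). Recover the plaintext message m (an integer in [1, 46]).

Shared mask s = c₁^a mod n = 3^2 mod 47.
3^1 ≡ 3 (mod 47)
3^2 = (3^1)^2 ≡ 3^2 = 9 ≡ 9 (mod 47)
So s = 9; s⁻¹ ≡ 21 (mod 47).
m = c₂ · s⁻¹ mod 47 = 5 · 21 mod 47 = 11.

11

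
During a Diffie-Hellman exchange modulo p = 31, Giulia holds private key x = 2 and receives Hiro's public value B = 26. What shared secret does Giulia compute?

Shared key K = 26^2 mod 31.
26^1 ≡ 26 (mod 31)
26^2 = (26^1)^2 ≡ 26^2 = 676 ≡ 25 (mod 31)

25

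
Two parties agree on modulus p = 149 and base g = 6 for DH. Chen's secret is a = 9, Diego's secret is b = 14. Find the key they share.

49

Diego sends B = g^b mod p = 6^14 mod 149.
6^1 ≡ 6 (mod 149)
6^2 = (6^1)^2 ≡ 6^2 = 36 ≡ 36 (mod 149)
6^4 = (6^2)^2 ≡ 36^2 = 1296 ≡ 104 (mod 149)
6^8 = (6^4)^2 ≡ 104^2 = 10816 ≡ 88 (mod 149)
6^14 = 6^8 · 6^4 · 6^2 ≡ 88 · 104 · 36 ≡ 33 (mod 149).
So B = 33. Chen then computes K = B^a mod p = 33^9 mod 149.
33^1 ≡ 33 (mod 149)
33^2 = (33^1)^2 ≡ 33^2 = 1089 ≡ 46 (mod 149)
33^4 = (33^2)^2 ≡ 46^2 = 2116 ≡ 30 (mod 149)
33^8 = (33^4)^2 ≡ 30^2 = 900 ≡ 6 (mod 149)
33^9 = 33^8 · 33^1 ≡ 6 · 33 ≡ 49 (mod 149).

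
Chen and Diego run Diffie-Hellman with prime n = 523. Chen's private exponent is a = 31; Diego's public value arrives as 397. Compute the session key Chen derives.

177

Shared key K = 397^31 mod 523.
397^1 ≡ 397 (mod 523)
397^2 = (397^1)^2 ≡ 397^2 = 157609 ≡ 186 (mod 523)
397^4 = (397^2)^2 ≡ 186^2 = 34596 ≡ 78 (mod 523)
397^8 = (397^4)^2 ≡ 78^2 = 6084 ≡ 331 (mod 523)
397^16 = (397^8)^2 ≡ 331^2 = 109561 ≡ 254 (mod 523)
397^31 = 397^16 · 397^8 · 397^4 · 397^2 · 397^1 ≡ 254 · 331 · 78 · 186 · 397 ≡ 177 (mod 523).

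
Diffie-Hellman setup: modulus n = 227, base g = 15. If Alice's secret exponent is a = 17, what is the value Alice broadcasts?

208

Public value = 15^17 mod 227.
15^1 ≡ 15 (mod 227)
15^2 = (15^1)^2 ≡ 15^2 = 225 ≡ 225 (mod 227)
15^4 = (15^2)^2 ≡ 225^2 = 50625 ≡ 4 (mod 227)
15^8 = (15^4)^2 ≡ 4^2 = 16 ≡ 16 (mod 227)
15^16 = (15^8)^2 ≡ 16^2 = 256 ≡ 29 (mod 227)
15^17 = 15^16 · 15^1 ≡ 29 · 15 ≡ 208 (mod 227).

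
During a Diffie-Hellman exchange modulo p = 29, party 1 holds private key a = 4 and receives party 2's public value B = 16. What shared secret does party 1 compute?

Shared key K = 16^4 mod 29.
16^1 ≡ 16 (mod 29)
16^2 = (16^1)^2 ≡ 16^2 = 256 ≡ 24 (mod 29)
16^4 = (16^2)^2 ≡ 24^2 = 576 ≡ 25 (mod 29)

25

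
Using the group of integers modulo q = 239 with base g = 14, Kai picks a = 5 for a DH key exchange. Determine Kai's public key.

74

Public value = 14^5 mod 239.
14^1 ≡ 14 (mod 239)
14^2 = (14^1)^2 ≡ 14^2 = 196 ≡ 196 (mod 239)
14^4 = (14^2)^2 ≡ 196^2 = 38416 ≡ 176 (mod 239)
14^5 = 14^4 · 14^1 ≡ 176 · 14 ≡ 74 (mod 239).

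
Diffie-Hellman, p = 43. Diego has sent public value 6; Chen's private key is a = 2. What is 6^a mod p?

36

Shared key K = 6^2 mod 43.
6^1 ≡ 6 (mod 43)
6^2 = (6^1)^2 ≡ 6^2 = 36 ≡ 36 (mod 43)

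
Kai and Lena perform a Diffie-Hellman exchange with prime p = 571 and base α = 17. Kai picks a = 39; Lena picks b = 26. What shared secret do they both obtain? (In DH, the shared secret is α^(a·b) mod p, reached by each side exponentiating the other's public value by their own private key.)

146

Kai sends A = α^a mod p = 17^39 mod 571.
17^1 ≡ 17 (mod 571)
17^2 = (17^1)^2 ≡ 17^2 = 289 ≡ 289 (mod 571)
17^4 = (17^2)^2 ≡ 289^2 = 83521 ≡ 155 (mod 571)
17^8 = (17^4)^2 ≡ 155^2 = 24025 ≡ 43 (mod 571)
17^16 = (17^8)^2 ≡ 43^2 = 1849 ≡ 136 (mod 571)
17^32 = (17^16)^2 ≡ 136^2 = 18496 ≡ 224 (mod 571)
17^39 = 17^32 · 17^4 · 17^2 · 17^1 ≡ 224 · 155 · 289 · 17 ≡ 533 (mod 571).
So A = 533. Lena then computes K = A^b mod p = 533^26 mod 571.
533^1 ≡ 533 (mod 571)
533^2 = (533^1)^2 ≡ 533^2 = 284089 ≡ 302 (mod 571)
533^4 = (533^2)^2 ≡ 302^2 = 91204 ≡ 415 (mod 571)
533^8 = (533^4)^2 ≡ 415^2 = 172225 ≡ 354 (mod 571)
533^16 = (533^8)^2 ≡ 354^2 = 125316 ≡ 267 (mod 571)
533^26 = 533^16 · 533^8 · 533^2 ≡ 267 · 354 · 302 ≡ 146 (mod 571).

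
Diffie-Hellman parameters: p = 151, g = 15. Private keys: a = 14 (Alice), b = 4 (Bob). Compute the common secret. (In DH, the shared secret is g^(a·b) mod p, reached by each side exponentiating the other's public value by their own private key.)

43

Alice sends A = g^a mod p = 15^14 mod 151.
15^1 ≡ 15 (mod 151)
15^2 = (15^1)^2 ≡ 15^2 = 225 ≡ 74 (mod 151)
15^4 = (15^2)^2 ≡ 74^2 = 5476 ≡ 40 (mod 151)
15^8 = (15^4)^2 ≡ 40^2 = 1600 ≡ 90 (mod 151)
15^14 = 15^8 · 15^4 · 15^2 ≡ 90 · 40 · 74 ≡ 36 (mod 151).
So A = 36. Bob then computes K = A^b mod p = 36^4 mod 151.
36^1 ≡ 36 (mod 151)
36^2 = (36^1)^2 ≡ 36^2 = 1296 ≡ 88 (mod 151)
36^4 = (36^2)^2 ≡ 88^2 = 7744 ≡ 43 (mod 151)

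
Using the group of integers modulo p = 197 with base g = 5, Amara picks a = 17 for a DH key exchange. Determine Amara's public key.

Public value = 5^17 (mod 197).
5^1 ≡ 5 (mod 197)
5^2 = (5^1)^2 ≡ 5^2 = 25 ≡ 25 (mod 197)
5^4 = (5^2)^2 ≡ 25^2 = 625 ≡ 34 (mod 197)
5^8 = (5^4)^2 ≡ 34^2 = 1156 ≡ 171 (mod 197)
5^16 = (5^8)^2 ≡ 171^2 = 29241 ≡ 85 (mod 197)
5^17 = 5^16 · 5^1 ≡ 85 · 5 ≡ 31 (mod 197).

31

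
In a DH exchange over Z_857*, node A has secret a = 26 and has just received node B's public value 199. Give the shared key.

117

Shared key K = 199^26 mod 857.
199^1 ≡ 199 (mod 857)
199^2 = (199^1)^2 ≡ 199^2 = 39601 ≡ 179 (mod 857)
199^4 = (199^2)^2 ≡ 179^2 = 32041 ≡ 332 (mod 857)
199^8 = (199^4)^2 ≡ 332^2 = 110224 ≡ 528 (mod 857)
199^16 = (199^8)^2 ≡ 528^2 = 278784 ≡ 259 (mod 857)
199^26 = 199^16 · 199^8 · 199^2 ≡ 259 · 528 · 179 ≡ 117 (mod 857).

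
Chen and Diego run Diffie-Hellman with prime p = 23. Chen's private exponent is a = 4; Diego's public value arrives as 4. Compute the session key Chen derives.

Shared key K = 4^4 mod 23.
4^1 ≡ 4 (mod 23)
4^2 = (4^1)^2 ≡ 4^2 = 16 ≡ 16 (mod 23)
4^4 = (4^2)^2 ≡ 16^2 = 256 ≡ 3 (mod 23)

3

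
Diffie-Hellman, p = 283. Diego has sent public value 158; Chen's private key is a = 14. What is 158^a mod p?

216

Shared key K = 158^14 mod 283.
158^1 ≡ 158 (mod 283)
158^2 = (158^1)^2 ≡ 158^2 = 24964 ≡ 60 (mod 283)
158^4 = (158^2)^2 ≡ 60^2 = 3600 ≡ 204 (mod 283)
158^8 = (158^4)^2 ≡ 204^2 = 41616 ≡ 15 (mod 283)
158^14 = 158^8 · 158^4 · 158^2 ≡ 15 · 204 · 60 ≡ 216 (mod 283).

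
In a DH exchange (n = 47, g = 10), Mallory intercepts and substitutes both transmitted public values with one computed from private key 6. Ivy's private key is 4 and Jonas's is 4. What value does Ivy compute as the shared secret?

Ivy receives Mallory's public value M = 10^6 mod 47 instead of the honest one.
10^1 ≡ 10 (mod 47)
10^2 = (10^1)^2 ≡ 10^2 = 100 ≡ 6 (mod 47)
10^4 = (10^2)^2 ≡ 6^2 = 36 ≡ 36 (mod 47)
10^6 = 10^4 · 10^2 ≡ 36 · 6 ≡ 28 (mod 47).
So M = 28. Ivy computes K = M^4 mod 47.
28^1 ≡ 28 (mod 47)
28^2 = (28^1)^2 ≡ 28^2 = 784 ≡ 32 (mod 47)
28^4 = (28^2)^2 ≡ 32^2 = 1024 ≡ 37 (mod 47)

37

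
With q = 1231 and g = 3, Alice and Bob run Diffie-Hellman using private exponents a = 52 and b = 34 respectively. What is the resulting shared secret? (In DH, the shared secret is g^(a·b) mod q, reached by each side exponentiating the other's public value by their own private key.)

286

Alice sends A = g^a mod q = 3^52 mod 1231.
3^1 ≡ 3 (mod 1231)
3^2 = (3^1)^2 ≡ 3^2 = 9 ≡ 9 (mod 1231)
3^4 = (3^2)^2 ≡ 9^2 = 81 ≡ 81 (mod 1231)
3^8 = (3^4)^2 ≡ 81^2 = 6561 ≡ 406 (mod 1231)
3^16 = (3^8)^2 ≡ 406^2 = 164836 ≡ 1113 (mod 1231)
3^32 = (3^16)^2 ≡ 1113^2 = 1238769 ≡ 383 (mod 1231)
3^52 = 3^32 · 3^16 · 3^4 ≡ 383 · 1113 · 81 ≡ 280 (mod 1231).
So A = 280. Bob then computes K = A^b mod q = 280^34 mod 1231.
280^1 ≡ 280 (mod 1231)
280^2 = (280^1)^2 ≡ 280^2 = 78400 ≡ 847 (mod 1231)
280^4 = (280^2)^2 ≡ 847^2 = 717409 ≡ 967 (mod 1231)
280^8 = (280^4)^2 ≡ 967^2 = 935089 ≡ 760 (mod 1231)
280^16 = (280^8)^2 ≡ 760^2 = 577600 ≡ 261 (mod 1231)
280^32 = (280^16)^2 ≡ 261^2 = 68121 ≡ 416 (mod 1231)
280^34 = 280^32 · 280^2 ≡ 416 · 847 ≡ 286 (mod 1231).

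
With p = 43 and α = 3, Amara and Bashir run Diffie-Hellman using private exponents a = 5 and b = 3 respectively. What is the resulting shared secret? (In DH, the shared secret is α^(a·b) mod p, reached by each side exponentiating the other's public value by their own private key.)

Bashir sends B = α^b mod p = 3^3 mod 43.
3^1 ≡ 3 (mod 43)
3^2 = (3^1)^2 ≡ 3^2 = 9 ≡ 9 (mod 43)
3^3 = 3^2 · 3^1 ≡ 9 · 3 ≡ 27 (mod 43).
So B = 27. Amara then computes K = B^a mod p = 27^5 mod 43.
27^1 ≡ 27 (mod 43)
27^2 = (27^1)^2 ≡ 27^2 = 729 ≡ 41 (mod 43)
27^4 = (27^2)^2 ≡ 41^2 = 1681 ≡ 4 (mod 43)
27^5 = 27^4 · 27^1 ≡ 4 · 27 ≡ 22 (mod 43).

22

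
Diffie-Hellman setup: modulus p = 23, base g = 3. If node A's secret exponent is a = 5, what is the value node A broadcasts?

13

Public value = 3^5 mod 23.
3^1 ≡ 3 (mod 23)
3^2 = (3^1)^2 ≡ 3^2 = 9 ≡ 9 (mod 23)
3^4 = (3^2)^2 ≡ 9^2 = 81 ≡ 12 (mod 23)
3^5 = 3^4 · 3^1 ≡ 12 · 3 ≡ 13 (mod 23).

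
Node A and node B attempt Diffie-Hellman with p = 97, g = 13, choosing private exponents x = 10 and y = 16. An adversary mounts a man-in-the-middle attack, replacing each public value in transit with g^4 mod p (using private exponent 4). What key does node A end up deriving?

Node A receives an adversary's public value M = 13^4 mod 97 instead of the honest one.
13^1 ≡ 13 (mod 97)
13^2 = (13^1)^2 ≡ 13^2 = 169 ≡ 72 (mod 97)
13^4 = (13^2)^2 ≡ 72^2 = 5184 ≡ 43 (mod 97)
So M = 43. Node A computes K = M^10 mod 97.
43^1 ≡ 43 (mod 97)
43^2 = (43^1)^2 ≡ 43^2 = 1849 ≡ 6 (mod 97)
43^4 = (43^2)^2 ≡ 6^2 = 36 ≡ 36 (mod 97)
43^8 = (43^4)^2 ≡ 36^2 = 1296 ≡ 35 (mod 97)
43^10 = 43^8 · 43^2 ≡ 35 · 6 ≡ 16 (mod 97).

16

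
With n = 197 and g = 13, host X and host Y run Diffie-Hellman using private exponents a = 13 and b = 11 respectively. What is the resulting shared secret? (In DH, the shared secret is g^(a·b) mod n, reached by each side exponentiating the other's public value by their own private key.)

Host X sends A = g^a mod n = 13^13 mod 197.
13^1 ≡ 13 (mod 197)
13^2 = (13^1)^2 ≡ 13^2 = 169 ≡ 169 (mod 197)
13^4 = (13^2)^2 ≡ 169^2 = 28561 ≡ 193 (mod 197)
13^8 = (13^4)^2 ≡ 193^2 = 37249 ≡ 16 (mod 197)
13^13 = 13^8 · 13^4 · 13^1 ≡ 16 · 193 · 13 ≡ 153 (mod 197).
So A = 153. Host Y then computes K = A^b mod n = 153^11 mod 197.
153^1 ≡ 153 (mod 197)
153^2 = (153^1)^2 ≡ 153^2 = 23409 ≡ 163 (mod 197)
153^4 = (153^2)^2 ≡ 163^2 = 26569 ≡ 171 (mod 197)
153^8 = (153^4)^2 ≡ 171^2 = 29241 ≡ 85 (mod 197)
153^11 = 153^8 · 153^2 · 153^1 ≡ 85 · 163 · 153 ≡ 95 (mod 197).

95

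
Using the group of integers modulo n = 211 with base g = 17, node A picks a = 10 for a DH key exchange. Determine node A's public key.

178

Public value = 17^10 (mod 211).
17^1 ≡ 17 (mod 211)
17^2 = (17^1)^2 ≡ 17^2 = 289 ≡ 78 (mod 211)
17^4 = (17^2)^2 ≡ 78^2 = 6084 ≡ 176 (mod 211)
17^8 = (17^4)^2 ≡ 176^2 = 30976 ≡ 170 (mod 211)
17^10 = 17^8 · 17^2 ≡ 170 · 78 ≡ 178 (mod 211).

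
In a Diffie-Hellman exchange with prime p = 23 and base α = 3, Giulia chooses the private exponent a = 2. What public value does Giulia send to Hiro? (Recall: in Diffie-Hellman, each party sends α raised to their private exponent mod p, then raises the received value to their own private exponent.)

9

Public value = 3^2 (mod 23).
3^1 ≡ 3 (mod 23)
3^2 = (3^1)^2 ≡ 3^2 = 9 ≡ 9 (mod 23)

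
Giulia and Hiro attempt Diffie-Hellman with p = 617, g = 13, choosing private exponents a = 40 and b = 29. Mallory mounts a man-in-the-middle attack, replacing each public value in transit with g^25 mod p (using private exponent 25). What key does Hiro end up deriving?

556

Hiro receives Mallory's public value M = 13^25 mod 617 instead of the honest one.
13^1 ≡ 13 (mod 617)
13^2 = (13^1)^2 ≡ 13^2 = 169 ≡ 169 (mod 617)
13^4 = (13^2)^2 ≡ 169^2 = 28561 ≡ 179 (mod 617)
13^8 = (13^4)^2 ≡ 179^2 = 32041 ≡ 574 (mod 617)
13^16 = (13^8)^2 ≡ 574^2 = 329476 ≡ 615 (mod 617)
13^25 = 13^16 · 13^8 · 13^1 ≡ 615 · 574 · 13 ≡ 501 (mod 617).
So M = 501. Hiro computes K = M^29 mod 617.
501^1 ≡ 501 (mod 617)
501^2 = (501^1)^2 ≡ 501^2 = 251001 ≡ 499 (mod 617)
501^4 = (501^2)^2 ≡ 499^2 = 249001 ≡ 350 (mod 617)
501^8 = (501^4)^2 ≡ 350^2 = 122500 ≡ 334 (mod 617)
501^16 = (501^8)^2 ≡ 334^2 = 111556 ≡ 496 (mod 617)
501^29 = 501^16 · 501^8 · 501^4 · 501^1 ≡ 496 · 334 · 350 · 501 ≡ 556 (mod 617).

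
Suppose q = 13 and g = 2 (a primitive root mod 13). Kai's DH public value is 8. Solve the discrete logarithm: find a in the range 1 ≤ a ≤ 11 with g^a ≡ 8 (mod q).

3

Try successive powers of 2 modulo 13:
2^1 ≡ 2
2^2 ≡ 4
2^3 ≡ 8
Found: a = 3.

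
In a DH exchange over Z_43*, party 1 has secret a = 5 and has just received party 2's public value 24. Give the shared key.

Shared key K = 24^5 mod 43.
24^1 ≡ 24 (mod 43)
24^2 = (24^1)^2 ≡ 24^2 = 576 ≡ 17 (mod 43)
24^4 = (24^2)^2 ≡ 17^2 = 289 ≡ 31 (mod 43)
24^5 = 24^4 · 24^1 ≡ 31 · 24 ≡ 13 (mod 43).

13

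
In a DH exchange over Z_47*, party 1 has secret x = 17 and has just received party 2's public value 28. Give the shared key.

21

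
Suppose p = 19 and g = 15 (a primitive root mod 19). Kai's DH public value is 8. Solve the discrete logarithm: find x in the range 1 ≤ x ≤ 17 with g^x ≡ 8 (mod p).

15

Try successive powers of 15 modulo 19:
15^1 ≡ 15
15^2 ≡ 16
15^3 ≡ 12
15^4 ≡ 9
15^5 ≡ 2
15^6 ≡ 11
15^7 ≡ 13
15^8 ≡ 5
15^9 ≡ 18
15^10 ≡ 4
15^11 ≡ 3
15^12 ≡ 7
15^13 ≡ 10
15^14 ≡ 17
15^15 ≡ 8
Found: x = 15.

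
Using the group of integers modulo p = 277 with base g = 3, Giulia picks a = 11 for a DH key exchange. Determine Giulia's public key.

Public value = 3^11 mod 277.
3^1 ≡ 3 (mod 277)
3^2 = (3^1)^2 ≡ 3^2 = 9 ≡ 9 (mod 277)
3^4 = (3^2)^2 ≡ 9^2 = 81 ≡ 81 (mod 277)
3^8 = (3^4)^2 ≡ 81^2 = 6561 ≡ 190 (mod 277)
3^11 = 3^8 · 3^2 · 3^1 ≡ 190 · 9 · 3 ≡ 144 (mod 277).

144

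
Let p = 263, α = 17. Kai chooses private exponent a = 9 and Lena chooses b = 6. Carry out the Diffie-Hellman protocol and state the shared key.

124

Kai sends A = α^a mod p = 17^9 mod 263.
17^1 ≡ 17 (mod 263)
17^2 = (17^1)^2 ≡ 17^2 = 289 ≡ 26 (mod 263)
17^4 = (17^2)^2 ≡ 26^2 = 676 ≡ 150 (mod 263)
17^8 = (17^4)^2 ≡ 150^2 = 22500 ≡ 145 (mod 263)
17^9 = 17^8 · 17^1 ≡ 145 · 17 ≡ 98 (mod 263).
So A = 98. Lena then computes K = A^b mod p = 98^6 mod 263.
98^1 ≡ 98 (mod 263)
98^2 = (98^1)^2 ≡ 98^2 = 9604 ≡ 136 (mod 263)
98^4 = (98^2)^2 ≡ 136^2 = 18496 ≡ 86 (mod 263)
98^6 = 98^4 · 98^2 ≡ 86 · 136 ≡ 124 (mod 263).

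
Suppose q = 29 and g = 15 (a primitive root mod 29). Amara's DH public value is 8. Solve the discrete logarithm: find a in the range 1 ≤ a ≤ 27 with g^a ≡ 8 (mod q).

25

Try successive powers of 15 modulo 29:
15^1 ≡ 15
15^2 ≡ 22
15^3 ≡ 11
15^4 ≡ 20
15^5 ≡ 10
15^6 ≡ 5
15^7 ≡ 17
15^8 ≡ 23
15^9 ≡ 26
15^10 ≡ 13
15^11 ≡ 21
15^12 ≡ 25
15^13 ≡ 27
15^14 ≡ 28
15^15 ≡ 14
15^16 ≡ 7
15^17 ≡ 18
15^18 ≡ 9
15^19 ≡ 19
15^20 ≡ 24
15^21 ≡ 12
15^22 ≡ 6
15^23 ≡ 3
15^24 ≡ 16
15^25 ≡ 8
Found: a = 25.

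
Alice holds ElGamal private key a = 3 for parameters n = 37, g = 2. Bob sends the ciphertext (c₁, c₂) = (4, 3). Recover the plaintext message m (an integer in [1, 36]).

33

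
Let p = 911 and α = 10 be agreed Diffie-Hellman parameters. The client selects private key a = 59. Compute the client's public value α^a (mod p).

360

Public value = 10^59 (mod 911).
10^1 ≡ 10 (mod 911)
10^2 = (10^1)^2 ≡ 10^2 = 100 ≡ 100 (mod 911)
10^4 = (10^2)^2 ≡ 100^2 = 10000 ≡ 890 (mod 911)
10^8 = (10^4)^2 ≡ 890^2 = 792100 ≡ 441 (mod 911)
10^16 = (10^8)^2 ≡ 441^2 = 194481 ≡ 438 (mod 911)
10^32 = (10^16)^2 ≡ 438^2 = 191844 ≡ 534 (mod 911)
10^59 = 10^32 · 10^16 · 10^8 · 10^2 · 10^1 ≡ 534 · 438 · 441 · 100 · 10 ≡ 360 (mod 911).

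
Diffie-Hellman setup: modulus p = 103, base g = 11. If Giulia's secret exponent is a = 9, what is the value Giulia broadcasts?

3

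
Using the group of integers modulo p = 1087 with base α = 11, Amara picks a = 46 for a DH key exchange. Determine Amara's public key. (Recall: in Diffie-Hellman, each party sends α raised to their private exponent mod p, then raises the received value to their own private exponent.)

985

Public value = 11^46 mod 1087.
11^1 ≡ 11 (mod 1087)
11^2 = (11^1)^2 ≡ 11^2 = 121 ≡ 121 (mod 1087)
11^4 = (11^2)^2 ≡ 121^2 = 14641 ≡ 510 (mod 1087)
11^8 = (11^4)^2 ≡ 510^2 = 260100 ≡ 307 (mod 1087)
11^16 = (11^8)^2 ≡ 307^2 = 94249 ≡ 767 (mod 1087)
11^32 = (11^16)^2 ≡ 767^2 = 588289 ≡ 222 (mod 1087)
11^46 = 11^32 · 11^8 · 11^4 · 11^2 ≡ 222 · 307 · 510 · 121 ≡ 985 (mod 1087).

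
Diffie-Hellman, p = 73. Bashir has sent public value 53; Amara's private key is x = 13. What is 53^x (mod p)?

14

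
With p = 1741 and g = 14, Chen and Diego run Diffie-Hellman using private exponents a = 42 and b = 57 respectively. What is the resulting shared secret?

107

Diego sends B = g^b mod p = 14^57 mod 1741.
14^1 ≡ 14 (mod 1741)
14^2 = (14^1)^2 ≡ 14^2 = 196 ≡ 196 (mod 1741)
14^4 = (14^2)^2 ≡ 196^2 = 38416 ≡ 114 (mod 1741)
14^8 = (14^4)^2 ≡ 114^2 = 12996 ≡ 809 (mod 1741)
14^16 = (14^8)^2 ≡ 809^2 = 654481 ≡ 1606 (mod 1741)
14^32 = (14^16)^2 ≡ 1606^2 = 2579236 ≡ 815 (mod 1741)
14^57 = 14^32 · 14^16 · 14^8 · 14^1 ≡ 815 · 1606 · 809 · 14 ≡ 233 (mod 1741).
So B = 233. Chen then computes K = B^a mod p = 233^42 mod 1741.
233^1 ≡ 233 (mod 1741)
233^2 = (233^1)^2 ≡ 233^2 = 54289 ≡ 318 (mod 1741)
233^4 = (233^2)^2 ≡ 318^2 = 101124 ≡ 146 (mod 1741)
233^8 = (233^4)^2 ≡ 146^2 = 21316 ≡ 424 (mod 1741)
233^16 = (233^8)^2 ≡ 424^2 = 179776 ≡ 453 (mod 1741)
233^32 = (233^16)^2 ≡ 453^2 = 205209 ≡ 1512 (mod 1741)
233^42 = 233^32 · 233^8 · 233^2 ≡ 1512 · 424 · 318 ≡ 107 (mod 1741).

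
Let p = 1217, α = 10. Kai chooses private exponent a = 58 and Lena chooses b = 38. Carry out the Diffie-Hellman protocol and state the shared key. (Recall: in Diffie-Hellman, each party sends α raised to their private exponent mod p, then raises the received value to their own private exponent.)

Kai sends A = α^a mod p = 10^58 mod 1217.
10^1 ≡ 10 (mod 1217)
10^2 = (10^1)^2 ≡ 10^2 = 100 ≡ 100 (mod 1217)
10^4 = (10^2)^2 ≡ 100^2 = 10000 ≡ 264 (mod 1217)
10^8 = (10^4)^2 ≡ 264^2 = 69696 ≡ 327 (mod 1217)
10^16 = (10^8)^2 ≡ 327^2 = 106929 ≡ 1050 (mod 1217)
10^32 = (10^16)^2 ≡ 1050^2 = 1102500 ≡ 1115 (mod 1217)
10^58 = 10^32 · 10^16 · 10^8 · 10^2 ≡ 1115 · 1050 · 327 · 100 ≡ 636 (mod 1217).
So A = 636. Lena then computes K = A^b mod p = 636^38 mod 1217.
636^1 ≡ 636 (mod 1217)
636^2 = (636^1)^2 ≡ 636^2 = 404496 ≡ 452 (mod 1217)
636^4 = (636^2)^2 ≡ 452^2 = 204304 ≡ 1065 (mod 1217)
636^8 = (636^4)^2 ≡ 1065^2 = 1134225 ≡ 1198 (mod 1217)
636^16 = (636^8)^2 ≡ 1198^2 = 1435204 ≡ 361 (mod 1217)
636^32 = (636^16)^2 ≡ 361^2 = 130321 ≡ 102 (mod 1217)
636^38 = 636^32 · 636^4 · 636^2 ≡ 102 · 1065 · 452 ≡ 895 (mod 1217).

895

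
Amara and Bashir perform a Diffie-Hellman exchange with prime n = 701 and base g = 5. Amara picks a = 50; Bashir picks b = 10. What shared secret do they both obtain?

167

Amara sends A = g^a mod n = 5^50 mod 701.
5^1 ≡ 5 (mod 701)
5^2 = (5^1)^2 ≡ 5^2 = 25 ≡ 25 (mod 701)
5^4 = (5^2)^2 ≡ 25^2 = 625 ≡ 625 (mod 701)
5^8 = (5^4)^2 ≡ 625^2 = 390625 ≡ 168 (mod 701)
5^16 = (5^8)^2 ≡ 168^2 = 28224 ≡ 184 (mod 701)
5^32 = (5^16)^2 ≡ 184^2 = 33856 ≡ 208 (mod 701)
5^50 = 5^32 · 5^16 · 5^2 ≡ 208 · 184 · 25 ≡ 636 (mod 701).
So A = 636. Bashir then computes K = A^b mod n = 636^10 mod 701.
636^1 ≡ 636 (mod 701)
636^2 = (636^1)^2 ≡ 636^2 = 404496 ≡ 19 (mod 701)
636^4 = (636^2)^2 ≡ 19^2 = 361 ≡ 361 (mod 701)
636^8 = (636^4)^2 ≡ 361^2 = 130321 ≡ 636 (mod 701)
636^10 = 636^8 · 636^2 ≡ 636 · 19 ≡ 167 (mod 701).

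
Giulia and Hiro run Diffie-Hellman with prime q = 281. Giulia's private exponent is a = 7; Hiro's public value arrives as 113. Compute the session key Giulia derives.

192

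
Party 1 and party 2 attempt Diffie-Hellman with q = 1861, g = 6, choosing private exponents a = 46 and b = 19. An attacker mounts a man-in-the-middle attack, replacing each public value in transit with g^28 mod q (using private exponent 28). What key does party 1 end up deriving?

1088

Party 1 receives an attacker's public value M = 6^28 mod 1861 instead of the honest one.
6^1 ≡ 6 (mod 1861)
6^2 = (6^1)^2 ≡ 6^2 = 36 ≡ 36 (mod 1861)
6^4 = (6^2)^2 ≡ 36^2 = 1296 ≡ 1296 (mod 1861)
6^8 = (6^4)^2 ≡ 1296^2 = 1679616 ≡ 994 (mod 1861)
6^16 = (6^8)^2 ≡ 994^2 = 988036 ≡ 1706 (mod 1861)
6^28 = 6^16 · 6^8 · 6^4 ≡ 1706 · 994 · 1296 ≡ 1275 (mod 1861).
So M = 1275. Party 1 computes K = M^46 mod 1861.
1275^1 ≡ 1275 (mod 1861)
1275^2 = (1275^1)^2 ≡ 1275^2 = 1625625 ≡ 972 (mod 1861)
1275^4 = (1275^2)^2 ≡ 972^2 = 944784 ≡ 1257 (mod 1861)
1275^8 = (1275^4)^2 ≡ 1257^2 = 1580049 ≡ 60 (mod 1861)
1275^16 = (1275^8)^2 ≡ 60^2 = 3600 ≡ 1739 (mod 1861)
1275^32 = (1275^16)^2 ≡ 1739^2 = 3024121 ≡ 1857 (mod 1861)
1275^46 = 1275^32 · 1275^8 · 1275^4 · 1275^2 ≡ 1857 · 60 · 1257 · 972 ≡ 1088 (mod 1861).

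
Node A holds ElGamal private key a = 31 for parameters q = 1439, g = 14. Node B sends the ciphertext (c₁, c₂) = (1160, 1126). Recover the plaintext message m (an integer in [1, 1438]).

Shared mask s = c₁^a mod q = 1160^31 mod 1439.
1160^1 ≡ 1160 (mod 1439)
1160^2 = (1160^1)^2 ≡ 1160^2 = 1345600 ≡ 135 (mod 1439)
1160^4 = (1160^2)^2 ≡ 135^2 = 18225 ≡ 957 (mod 1439)
1160^8 = (1160^4)^2 ≡ 957^2 = 915849 ≡ 645 (mod 1439)
1160^16 = (1160^8)^2 ≡ 645^2 = 416025 ≡ 154 (mod 1439)
1160^31 = 1160^16 · 1160^8 · 1160^4 · 1160^2 · 1160^1 ≡ 154 · 645 · 957 · 135 · 1160 ≡ 1256 (mod 1439).
So s = 1256; s⁻¹ ≡ 1266 (mod 1439).
m = c₂ · s⁻¹ mod 1439 = 1126 · 1266 mod 1439 = 906.

906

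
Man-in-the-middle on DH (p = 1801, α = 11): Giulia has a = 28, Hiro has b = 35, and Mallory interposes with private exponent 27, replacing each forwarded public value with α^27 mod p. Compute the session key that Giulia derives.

1289

Giulia receives Mallory's public value M = 11^27 mod 1801 instead of the honest one.
11^1 ≡ 11 (mod 1801)
11^2 = (11^1)^2 ≡ 11^2 = 121 ≡ 121 (mod 1801)
11^4 = (11^2)^2 ≡ 121^2 = 14641 ≡ 233 (mod 1801)
11^8 = (11^4)^2 ≡ 233^2 = 54289 ≡ 259 (mod 1801)
11^16 = (11^8)^2 ≡ 259^2 = 67081 ≡ 444 (mod 1801)
11^27 = 11^16 · 11^8 · 11^2 · 11^1 ≡ 444 · 259 · 121 · 11 ≡ 1691 (mod 1801).
So M = 1691. Giulia computes K = M^28 mod 1801.
1691^1 ≡ 1691 (mod 1801)
1691^2 = (1691^1)^2 ≡ 1691^2 = 2859481 ≡ 1294 (mod 1801)
1691^4 = (1691^2)^2 ≡ 1294^2 = 1674436 ≡ 1307 (mod 1801)
1691^8 = (1691^4)^2 ≡ 1307^2 = 1708249 ≡ 901 (mod 1801)
1691^16 = (1691^8)^2 ≡ 901^2 = 811801 ≡ 1351 (mod 1801)
1691^28 = 1691^16 · 1691^8 · 1691^4 ≡ 1351 · 901 · 1307 ≡ 1289 (mod 1801).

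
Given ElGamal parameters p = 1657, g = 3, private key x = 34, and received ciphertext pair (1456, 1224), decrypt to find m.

655

Shared mask s = c₁^x mod p = 1456^34 mod 1657.
1456^1 ≡ 1456 (mod 1657)
1456^2 = (1456^1)^2 ≡ 1456^2 = 2119936 ≡ 633 (mod 1657)
1456^4 = (1456^2)^2 ≡ 633^2 = 400689 ≡ 1352 (mod 1657)
1456^8 = (1456^4)^2 ≡ 1352^2 = 1827904 ≡ 233 (mod 1657)
1456^16 = (1456^8)^2 ≡ 233^2 = 54289 ≡ 1265 (mod 1657)
1456^32 = (1456^16)^2 ≡ 1265^2 = 1600225 ≡ 1220 (mod 1657)
1456^34 = 1456^32 · 1456^2 ≡ 1220 · 633 ≡ 98 (mod 1657).
So s = 98; s⁻¹ ≡ 186 (mod 1657).
m = c₂ · s⁻¹ mod 1657 = 1224 · 186 mod 1657 = 655.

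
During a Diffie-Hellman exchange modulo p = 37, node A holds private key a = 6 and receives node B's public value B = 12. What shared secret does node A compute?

Shared key K = 12^6 mod 37.
12^1 ≡ 12 (mod 37)
12^2 = (12^1)^2 ≡ 12^2 = 144 ≡ 33 (mod 37)
12^4 = (12^2)^2 ≡ 33^2 = 1089 ≡ 16 (mod 37)
12^6 = 12^4 · 12^2 ≡ 16 · 33 ≡ 10 (mod 37).

10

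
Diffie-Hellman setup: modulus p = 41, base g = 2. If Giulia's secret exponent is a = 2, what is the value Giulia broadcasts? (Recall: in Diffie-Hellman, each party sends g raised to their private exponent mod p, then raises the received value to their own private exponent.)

4

Public value = 2^{2} \pmod{41}.
2^1 ≡ 2 (mod 41)
2^2 = (2^1)^2 ≡ 2^2 = 4 ≡ 4 (mod 41)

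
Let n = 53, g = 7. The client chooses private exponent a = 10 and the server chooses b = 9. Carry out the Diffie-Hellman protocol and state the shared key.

15

The server sends B = g^b mod n = 7^9 mod 53.
7^1 ≡ 7 (mod 53)
7^2 = (7^1)^2 ≡ 7^2 = 49 ≡ 49 (mod 53)
7^4 = (7^2)^2 ≡ 49^2 = 2401 ≡ 16 (mod 53)
7^8 = (7^4)^2 ≡ 16^2 = 256 ≡ 44 (mod 53)
7^9 = 7^8 · 7^1 ≡ 44 · 7 ≡ 43 (mod 53).
So B = 43. The client then computes K = B^a mod n = 43^10 mod 53.
43^1 ≡ 43 (mod 53)
43^2 = (43^1)^2 ≡ 43^2 = 1849 ≡ 47 (mod 53)
43^4 = (43^2)^2 ≡ 47^2 = 2209 ≡ 36 (mod 53)
43^8 = (43^4)^2 ≡ 36^2 = 1296 ≡ 24 (mod 53)
43^10 = 43^8 · 43^2 ≡ 24 · 47 ≡ 15 (mod 53).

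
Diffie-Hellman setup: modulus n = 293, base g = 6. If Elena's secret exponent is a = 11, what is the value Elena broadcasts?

Public value = 6^11 mod 293.
6^1 ≡ 6 (mod 293)
6^2 = (6^1)^2 ≡ 6^2 = 36 ≡ 36 (mod 293)
6^4 = (6^2)^2 ≡ 36^2 = 1296 ≡ 124 (mod 293)
6^8 = (6^4)^2 ≡ 124^2 = 15376 ≡ 140 (mod 293)
6^11 = 6^8 · 6^2 · 6^1 ≡ 140 · 36 · 6 ≡ 61 (mod 293).

61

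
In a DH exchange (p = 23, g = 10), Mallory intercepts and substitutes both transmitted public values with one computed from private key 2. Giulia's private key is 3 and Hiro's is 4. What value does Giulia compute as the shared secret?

6

Giulia receives Mallory's public value M = 10^2 mod 23 instead of the honest one.
10^1 ≡ 10 (mod 23)
10^2 = (10^1)^2 ≡ 10^2 = 100 ≡ 8 (mod 23)
So M = 8. Giulia computes K = M^3 mod 23.
8^1 ≡ 8 (mod 23)
8^2 = (8^1)^2 ≡ 8^2 = 64 ≡ 18 (mod 23)
8^3 = 8^2 · 8^1 ≡ 18 · 8 ≡ 6 (mod 23).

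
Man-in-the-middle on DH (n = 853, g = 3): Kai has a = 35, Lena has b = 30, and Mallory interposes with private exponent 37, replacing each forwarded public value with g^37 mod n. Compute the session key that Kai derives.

Kai receives Mallory's public value M = 3^37 mod 853 instead of the honest one.
3^1 ≡ 3 (mod 853)
3^2 = (3^1)^2 ≡ 3^2 = 9 ≡ 9 (mod 853)
3^4 = (3^2)^2 ≡ 9^2 = 81 ≡ 81 (mod 853)
3^8 = (3^4)^2 ≡ 81^2 = 6561 ≡ 590 (mod 853)
3^16 = (3^8)^2 ≡ 590^2 = 348100 ≡ 76 (mod 853)
3^32 = (3^16)^2 ≡ 76^2 = 5776 ≡ 658 (mod 853)
3^37 = 3^32 · 3^4 · 3^1 ≡ 658 · 81 · 3 ≡ 383 (mod 853).
So M = 383. Kai computes K = M^35 mod 853.
383^1 ≡ 383 (mod 853)
383^2 = (383^1)^2 ≡ 383^2 = 146689 ≡ 826 (mod 853)
383^4 = (383^2)^2 ≡ 826^2 = 682276 ≡ 729 (mod 853)
383^8 = (383^4)^2 ≡ 729^2 = 531441 ≡ 22 (mod 853)
383^16 = (383^8)^2 ≡ 22^2 = 484 ≡ 484 (mod 853)
383^32 = (383^16)^2 ≡ 484^2 = 234256 ≡ 534 (mod 853)
383^35 = 383^32 · 383^2 · 383^1 ≡ 534 · 826 · 383 ≡ 228 (mod 853).

228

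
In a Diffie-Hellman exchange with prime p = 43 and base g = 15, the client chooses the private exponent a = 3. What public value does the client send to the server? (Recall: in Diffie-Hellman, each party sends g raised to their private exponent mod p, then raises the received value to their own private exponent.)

21

Public value = 15^3 (mod 43).
15^1 ≡ 15 (mod 43)
15^2 = (15^1)^2 ≡ 15^2 = 225 ≡ 10 (mod 43)
15^3 = 15^2 · 15^1 ≡ 10 · 15 ≡ 21 (mod 43).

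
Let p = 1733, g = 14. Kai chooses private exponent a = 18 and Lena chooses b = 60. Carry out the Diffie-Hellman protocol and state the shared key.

1724

Lena sends B = g^b mod p = 14^60 mod 1733.
14^1 ≡ 14 (mod 1733)
14^2 = (14^1)^2 ≡ 14^2 = 196 ≡ 196 (mod 1733)
14^4 = (14^2)^2 ≡ 196^2 = 38416 ≡ 290 (mod 1733)
14^8 = (14^4)^2 ≡ 290^2 = 84100 ≡ 916 (mod 1733)
14^16 = (14^8)^2 ≡ 916^2 = 839056 ≡ 284 (mod 1733)
14^32 = (14^16)^2 ≡ 284^2 = 80656 ≡ 938 (mod 1733)
14^60 = 14^32 · 14^16 · 14^8 · 14^4 ≡ 938 · 284 · 916 · 290 ≡ 297 (mod 1733).
So B = 297. Kai then computes K = B^a mod p = 297^18 mod 1733.
297^1 ≡ 297 (mod 1733)
297^2 = (297^1)^2 ≡ 297^2 = 88209 ≡ 1559 (mod 1733)
297^4 = (297^2)^2 ≡ 1559^2 = 2430481 ≡ 815 (mod 1733)
297^8 = (297^4)^2 ≡ 815^2 = 664225 ≡ 486 (mod 1733)
297^16 = (297^8)^2 ≡ 486^2 = 236196 ≡ 508 (mod 1733)
297^18 = 297^16 · 297^2 ≡ 508 · 1559 ≡ 1724 (mod 1733).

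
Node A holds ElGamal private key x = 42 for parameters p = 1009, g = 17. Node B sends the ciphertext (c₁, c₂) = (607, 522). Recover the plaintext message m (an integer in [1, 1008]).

4

Shared mask s = c₁^x mod p = 607^42 mod 1009.
607^1 ≡ 607 (mod 1009)
607^2 = (607^1)^2 ≡ 607^2 = 368449 ≡ 164 (mod 1009)
607^4 = (607^2)^2 ≡ 164^2 = 26896 ≡ 662 (mod 1009)
607^8 = (607^4)^2 ≡ 662^2 = 438244 ≡ 338 (mod 1009)
607^16 = (607^8)^2 ≡ 338^2 = 114244 ≡ 227 (mod 1009)
607^32 = (607^16)^2 ≡ 227^2 = 51529 ≡ 70 (mod 1009)
607^42 = 607^32 · 607^8 · 607^2 ≡ 70 · 338 · 164 ≡ 635 (mod 1009).
So s = 635; s⁻¹ ≡ 375 (mod 1009).
m = c₂ · s⁻¹ mod 1009 = 522 · 375 mod 1009 = 4.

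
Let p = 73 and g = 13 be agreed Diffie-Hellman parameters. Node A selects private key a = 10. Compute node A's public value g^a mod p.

6

Public value = 13^10 mod 73.
13^1 ≡ 13 (mod 73)
13^2 = (13^1)^2 ≡ 13^2 = 169 ≡ 23 (mod 73)
13^4 = (13^2)^2 ≡ 23^2 = 529 ≡ 18 (mod 73)
13^8 = (13^4)^2 ≡ 18^2 = 324 ≡ 32 (mod 73)
13^10 = 13^8 · 13^2 ≡ 32 · 23 ≡ 6 (mod 73).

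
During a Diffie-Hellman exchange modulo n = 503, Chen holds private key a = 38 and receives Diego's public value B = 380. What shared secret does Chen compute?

Shared key K = 380^38 mod 503.
380^1 ≡ 380 (mod 503)
380^2 = (380^1)^2 ≡ 380^2 = 144400 ≡ 39 (mod 503)
380^4 = (380^2)^2 ≡ 39^2 = 1521 ≡ 12 (mod 503)
380^8 = (380^4)^2 ≡ 12^2 = 144 ≡ 144 (mod 503)
380^16 = (380^8)^2 ≡ 144^2 = 20736 ≡ 113 (mod 503)
380^32 = (380^16)^2 ≡ 113^2 = 12769 ≡ 194 (mod 503)
380^38 = 380^32 · 380^4 · 380^2 ≡ 194 · 12 · 39 ≡ 252 (mod 503).

252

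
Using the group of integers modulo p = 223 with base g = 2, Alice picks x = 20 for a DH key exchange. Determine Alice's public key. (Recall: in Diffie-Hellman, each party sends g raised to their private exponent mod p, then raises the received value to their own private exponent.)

Public value = 2^20 (mod 223).
2^1 ≡ 2 (mod 223)
2^2 = (2^1)^2 ≡ 2^2 = 4 ≡ 4 (mod 223)
2^4 = (2^2)^2 ≡ 4^2 = 16 ≡ 16 (mod 223)
2^8 = (2^4)^2 ≡ 16^2 = 256 ≡ 33 (mod 223)
2^16 = (2^8)^2 ≡ 33^2 = 1089 ≡ 197 (mod 223)
2^20 = 2^16 · 2^4 ≡ 197 · 16 ≡ 30 (mod 223).

30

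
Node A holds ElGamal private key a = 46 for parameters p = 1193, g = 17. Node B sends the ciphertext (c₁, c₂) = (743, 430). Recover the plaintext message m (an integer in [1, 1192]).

965

Shared mask s = c₁^a mod p = 743^46 mod 1193.
743^1 ≡ 743 (mod 1193)
743^2 = (743^1)^2 ≡ 743^2 = 552049 ≡ 883 (mod 1193)
743^4 = (743^2)^2 ≡ 883^2 = 779689 ≡ 660 (mod 1193)
743^8 = (743^4)^2 ≡ 660^2 = 435600 ≡ 155 (mod 1193)
743^16 = (743^8)^2 ≡ 155^2 = 24025 ≡ 165 (mod 1193)
743^32 = (743^16)^2 ≡ 165^2 = 27225 ≡ 979 (mod 1193)
743^46 = 743^32 · 743^8 · 743^4 · 743^2 ≡ 979 · 155 · 660 · 883 ≡ 1076 (mod 1193).
So s = 1076; s⁻¹ ≡ 571 (mod 1193).
m = c₂ · s⁻¹ mod 1193 = 430 · 571 mod 1193 = 965.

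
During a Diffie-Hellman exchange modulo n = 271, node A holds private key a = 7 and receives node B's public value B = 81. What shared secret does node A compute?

241

Shared key K = 81^7 mod 271.
81^1 ≡ 81 (mod 271)
81^2 = (81^1)^2 ≡ 81^2 = 6561 ≡ 57 (mod 271)
81^4 = (81^2)^2 ≡ 57^2 = 3249 ≡ 268 (mod 271)
81^7 = 81^4 · 81^2 · 81^1 ≡ 268 · 57 · 81 ≡ 241 (mod 271).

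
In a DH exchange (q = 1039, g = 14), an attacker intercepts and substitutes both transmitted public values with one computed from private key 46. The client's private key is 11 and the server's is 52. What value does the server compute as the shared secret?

553

The server receives an attacker's public value M = 14^46 mod 1039 instead of the honest one.
14^1 ≡ 14 (mod 1039)
14^2 = (14^1)^2 ≡ 14^2 = 196 ≡ 196 (mod 1039)
14^4 = (14^2)^2 ≡ 196^2 = 38416 ≡ 1012 (mod 1039)
14^8 = (14^4)^2 ≡ 1012^2 = 1024144 ≡ 729 (mod 1039)
14^16 = (14^8)^2 ≡ 729^2 = 531441 ≡ 512 (mod 1039)
14^32 = (14^16)^2 ≡ 512^2 = 262144 ≡ 316 (mod 1039)
14^46 = 14^32 · 14^8 · 14^4 · 14^2 ≡ 316 · 729 · 1012 · 196 ≡ 465 (mod 1039).
So M = 465. The server computes K = M^52 mod 1039.
465^1 ≡ 465 (mod 1039)
465^2 = (465^1)^2 ≡ 465^2 = 216225 ≡ 113 (mod 1039)
465^4 = (465^2)^2 ≡ 113^2 = 12769 ≡ 301 (mod 1039)
465^8 = (465^4)^2 ≡ 301^2 = 90601 ≡ 208 (mod 1039)
465^16 = (465^8)^2 ≡ 208^2 = 43264 ≡ 665 (mod 1039)
465^32 = (465^16)^2 ≡ 665^2 = 442225 ≡ 650 (mod 1039)
465^52 = 465^32 · 465^16 · 465^4 ≡ 650 · 665 · 301 ≡ 553 (mod 1039).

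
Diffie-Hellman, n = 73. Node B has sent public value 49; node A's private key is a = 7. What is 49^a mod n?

Shared key K = 49^7 mod 73.
49^1 ≡ 49 (mod 73)
49^2 = (49^1)^2 ≡ 49^2 = 2401 ≡ 65 (mod 73)
49^4 = (49^2)^2 ≡ 65^2 = 4225 ≡ 64 (mod 73)
49^7 = 49^4 · 49^2 · 49^1 ≡ 64 · 65 · 49 ≡ 24 (mod 73).

24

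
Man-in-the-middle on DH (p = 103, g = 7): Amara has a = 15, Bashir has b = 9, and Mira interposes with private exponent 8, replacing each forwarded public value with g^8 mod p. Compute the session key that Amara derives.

13

Amara receives Mira's public value M = 7^8 mod 103 instead of the honest one.
7^1 ≡ 7 (mod 103)
7^2 = (7^1)^2 ≡ 7^2 = 49 ≡ 49 (mod 103)
7^4 = (7^2)^2 ≡ 49^2 = 2401 ≡ 32 (mod 103)
7^8 = (7^4)^2 ≡ 32^2 = 1024 ≡ 97 (mod 103)
So M = 97. Amara computes K = M^15 mod 103.
97^1 ≡ 97 (mod 103)
97^2 = (97^1)^2 ≡ 97^2 = 9409 ≡ 36 (mod 103)
97^4 = (97^2)^2 ≡ 36^2 = 1296 ≡ 60 (mod 103)
97^8 = (97^4)^2 ≡ 60^2 = 3600 ≡ 98 (mod 103)
97^15 = 97^8 · 97^4 · 97^2 · 97^1 ≡ 98 · 60 · 36 · 97 ≡ 13 (mod 103).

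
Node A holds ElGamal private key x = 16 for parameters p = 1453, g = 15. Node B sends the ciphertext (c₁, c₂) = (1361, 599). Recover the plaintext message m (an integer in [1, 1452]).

334

Shared mask s = c₁^x mod p = 1361^16 mod 1453.
1361^1 ≡ 1361 (mod 1453)
1361^2 = (1361^1)^2 ≡ 1361^2 = 1852321 ≡ 1199 (mod 1453)
1361^4 = (1361^2)^2 ≡ 1199^2 = 1437601 ≡ 584 (mod 1453)
1361^8 = (1361^4)^2 ≡ 584^2 = 341056 ≡ 1054 (mod 1453)
1361^16 = (1361^8)^2 ≡ 1054^2 = 1110916 ≡ 824 (mod 1453)
So s = 824; s⁻¹ ≡ 231 (mod 1453).
m = c₂ · s⁻¹ mod 1453 = 599 · 231 mod 1453 = 334.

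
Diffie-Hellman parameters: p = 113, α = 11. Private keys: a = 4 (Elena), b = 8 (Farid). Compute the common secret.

Elena sends A = α^a mod p = 11^4 mod 113.
11^1 ≡ 11 (mod 113)
11^2 = (11^1)^2 ≡ 11^2 = 121 ≡ 8 (mod 113)
11^4 = (11^2)^2 ≡ 8^2 = 64 ≡ 64 (mod 113)
So A = 64. Farid then computes K = A^b mod p = 64^8 mod 113.
64^1 ≡ 64 (mod 113)
64^2 = (64^1)^2 ≡ 64^2 = 4096 ≡ 28 (mod 113)
64^4 = (64^2)^2 ≡ 28^2 = 784 ≡ 106 (mod 113)
64^8 = (64^4)^2 ≡ 106^2 = 11236 ≡ 49 (mod 113)

49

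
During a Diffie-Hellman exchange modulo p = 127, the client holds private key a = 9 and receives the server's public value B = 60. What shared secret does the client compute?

2

Shared key K = 60^9 mod 127.
60^1 ≡ 60 (mod 127)
60^2 = (60^1)^2 ≡ 60^2 = 3600 ≡ 44 (mod 127)
60^4 = (60^2)^2 ≡ 44^2 = 1936 ≡ 31 (mod 127)
60^8 = (60^4)^2 ≡ 31^2 = 961 ≡ 72 (mod 127)
60^9 = 60^8 · 60^1 ≡ 72 · 60 ≡ 2 (mod 127).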